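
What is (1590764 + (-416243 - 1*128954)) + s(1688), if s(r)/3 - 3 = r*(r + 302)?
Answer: 11122936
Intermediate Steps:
s(r) = 9 + 3*r*(302 + r) (s(r) = 9 + 3*(r*(r + 302)) = 9 + 3*(r*(302 + r)) = 9 + 3*r*(302 + r))
(1590764 + (-416243 - 1*128954)) + s(1688) = (1590764 + (-416243 - 1*128954)) + (9 + 3*1688² + 906*1688) = (1590764 + (-416243 - 128954)) + (9 + 3*2849344 + 1529328) = (1590764 - 545197) + (9 + 8548032 + 1529328) = 1045567 + 10077369 = 11122936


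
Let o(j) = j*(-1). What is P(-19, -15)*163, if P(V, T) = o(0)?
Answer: 0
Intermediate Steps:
o(j) = -j
P(V, T) = 0 (P(V, T) = -1*0 = 0)
P(-19, -15)*163 = 0*163 = 0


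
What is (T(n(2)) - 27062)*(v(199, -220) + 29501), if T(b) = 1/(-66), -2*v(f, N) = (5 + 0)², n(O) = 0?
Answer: -35112802287/44 ≈ -7.9802e+8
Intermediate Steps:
v(f, N) = -25/2 (v(f, N) = -(5 + 0)²/2 = -½*5² = -½*25 = -25/2)
T(b) = -1/66
(T(n(2)) - 27062)*(v(199, -220) + 29501) = (-1/66 - 27062)*(-25/2 + 29501) = -1786093/66*58977/2 = -35112802287/44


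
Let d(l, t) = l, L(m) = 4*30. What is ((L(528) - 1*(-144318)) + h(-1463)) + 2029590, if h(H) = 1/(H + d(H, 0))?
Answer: 6361205927/2926 ≈ 2.1740e+6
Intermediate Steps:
L(m) = 120
h(H) = 1/(2*H) (h(H) = 1/(H + H) = 1/(2*H))
((L(528) - 1*(-144318)) + h(-1463)) + 2029590 = ((120 - 1*(-144318)) + (1/2)/(-1463)) + 2029590 = ((120 + 144318) + (1/2)*(-1/1463)) + 2029590 = (144438 - 1/2926) + 2029590 = 422625587/2926 + 2029590 = 6361205927/2926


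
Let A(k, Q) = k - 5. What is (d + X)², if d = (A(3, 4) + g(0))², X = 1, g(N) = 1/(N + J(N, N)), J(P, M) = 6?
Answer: 24649/1296 ≈ 19.019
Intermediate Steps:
A(k, Q) = -5 + k
g(N) = 1/(6 + N) (g(N) = 1/(N + 6) = 1/(6 + N))
d = 121/36 (d = ((-5 + 3) + 1/(6 + 0))² = (-2 + 1/6)² = (-2 + ⅙)² = (-11/6)² = 121/36 ≈ 3.3611)
(d + X)² = (121/36 + 1)² = (157/36)² = 24649/1296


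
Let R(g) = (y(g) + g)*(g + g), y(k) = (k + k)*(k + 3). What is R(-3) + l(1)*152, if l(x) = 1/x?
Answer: 170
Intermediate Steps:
y(k) = 2*k*(3 + k) (y(k) = (2*k)*(3 + k) = 2*k*(3 + k))
R(g) = 2*g*(g + 2*g*(3 + g)) (R(g) = (2*g*(3 + g) + g)*(g + g) = (g + 2*g*(3 + g))*(2*g) = 2*g*(g + 2*g*(3 + g)))
R(-3) + l(1)*152 = (-3)²*(14 + 4*(-3)) + 152/1 = 9*(14 - 12) + 1*152 = 9*2 + 152 = 18 + 152 = 170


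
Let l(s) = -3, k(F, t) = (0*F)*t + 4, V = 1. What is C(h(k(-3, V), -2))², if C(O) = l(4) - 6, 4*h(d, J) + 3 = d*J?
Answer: 81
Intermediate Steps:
k(F, t) = 4 (k(F, t) = 0*t + 4 = 0 + 4 = 4)
h(d, J) = -¾ + J*d/4 (h(d, J) = -¾ + (d*J)/4 = -¾ + (J*d)/4 = -¾ + J*d/4)
C(O) = -9 (C(O) = -3 - 6 = -9)
C(h(k(-3, V), -2))² = (-9)² = 81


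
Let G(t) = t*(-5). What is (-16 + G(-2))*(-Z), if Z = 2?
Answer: 12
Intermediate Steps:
G(t) = -5*t
(-16 + G(-2))*(-Z) = (-16 - 5*(-2))*(-1*2) = (-16 + 10)*(-2) = -6*(-2) = 12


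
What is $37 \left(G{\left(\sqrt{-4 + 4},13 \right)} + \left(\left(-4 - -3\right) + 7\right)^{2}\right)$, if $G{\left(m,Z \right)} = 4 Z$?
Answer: $3256$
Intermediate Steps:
$37 \left(G{\left(\sqrt{-4 + 4},13 \right)} + \left(\left(-4 - -3\right) + 7\right)^{2}\right) = 37 \left(4 \cdot 13 + \left(\left(-4 - -3\right) + 7\right)^{2}\right) = 37 \left(52 + \left(\left(-4 + 3\right) + 7\right)^{2}\right) = 37 \left(52 + \left(-1 + 7\right)^{2}\right) = 37 \left(52 + 6^{2}\right) = 37 \left(52 + 36\right) = 37 \cdot 88 = 3256$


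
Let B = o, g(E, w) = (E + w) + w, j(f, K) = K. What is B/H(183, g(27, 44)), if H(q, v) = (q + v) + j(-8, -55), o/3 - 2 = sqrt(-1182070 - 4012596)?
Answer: 2/81 + I*sqrt(5194666)/81 ≈ 0.024691 + 28.138*I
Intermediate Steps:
g(E, w) = E + 2*w
o = 6 + 3*I*sqrt(5194666) (o = 6 + 3*sqrt(-1182070 - 4012596) = 6 + 3*sqrt(-5194666) = 6 + 3*(I*sqrt(5194666)) = 6 + 3*I*sqrt(5194666) ≈ 6.0 + 6837.5*I)
B = 6 + 3*I*sqrt(5194666) ≈ 6.0 + 6837.5*I
H(q, v) = -55 + q + v (H(q, v) = (q + v) - 55 = -55 + q + v)
B/H(183, g(27, 44)) = (6 + 3*I*sqrt(5194666))/(-55 + 183 + (27 + 2*44)) = (6 + 3*I*sqrt(5194666))/(-55 + 183 + (27 + 88)) = (6 + 3*I*sqrt(5194666))/(-55 + 183 + 115) = (6 + 3*I*sqrt(5194666))/243 = (6 + 3*I*sqrt(5194666))*(1/243) = 2/81 + I*sqrt(5194666)/81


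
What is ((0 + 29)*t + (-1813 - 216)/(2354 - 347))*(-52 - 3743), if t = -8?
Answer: 591581045/669 ≈ 8.8428e+5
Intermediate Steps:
((0 + 29)*t + (-1813 - 216)/(2354 - 347))*(-52 - 3743) = ((0 + 29)*(-8) + (-1813 - 216)/(2354 - 347))*(-52 - 3743) = (29*(-8) - 2029/2007)*(-3795) = (-232 - 2029*1/2007)*(-3795) = (-232 - 2029/2007)*(-3795) = -467653/2007*(-3795) = 591581045/669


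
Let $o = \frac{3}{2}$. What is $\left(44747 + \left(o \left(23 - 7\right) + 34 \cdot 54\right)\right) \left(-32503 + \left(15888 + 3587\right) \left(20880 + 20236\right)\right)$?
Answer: $37318299331379$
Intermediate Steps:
$o = \frac{3}{2}$ ($o = 3 \cdot \frac{1}{2} = \frac{3}{2} \approx 1.5$)
$\left(44747 + \left(o \left(23 - 7\right) + 34 \cdot 54\right)\right) \left(-32503 + \left(15888 + 3587\right) \left(20880 + 20236\right)\right) = \left(44747 + \left(\frac{3 \left(23 - 7\right)}{2} + 34 \cdot 54\right)\right) \left(-32503 + \left(15888 + 3587\right) \left(20880 + 20236\right)\right) = \left(44747 + \left(\frac{3}{2} \cdot 16 + 1836\right)\right) \left(-32503 + 19475 \cdot 41116\right) = \left(44747 + \left(24 + 1836\right)\right) \left(-32503 + 800734100\right) = \left(44747 + 1860\right) 800701597 = 46607 \cdot 800701597 = 37318299331379$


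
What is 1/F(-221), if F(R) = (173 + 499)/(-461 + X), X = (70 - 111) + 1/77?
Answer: -38653/51744 ≈ -0.74700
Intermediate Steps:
X = -3156/77 (X = -41 + 1/77 = -3156/77 ≈ -40.987)
F(R) = -51744/38653 (F(R) = (173 + 499)/(-461 - 3156/77) = 672/(-38653/77) = 672*(-77/38653) = -51744/38653)
1/F(-221) = 1/(-51744/38653) = -38653/51744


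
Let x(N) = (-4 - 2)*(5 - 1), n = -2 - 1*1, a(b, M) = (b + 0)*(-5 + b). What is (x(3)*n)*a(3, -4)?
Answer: -432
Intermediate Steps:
a(b, M) = b*(-5 + b)
n = -3 (n = -2 - 1 = -3)
x(N) = -24 (x(N) = -6*4 = -24)
(x(3)*n)*a(3, -4) = (-24*(-3))*(3*(-5 + 3)) = 72*(3*(-2)) = 72*(-6) = -432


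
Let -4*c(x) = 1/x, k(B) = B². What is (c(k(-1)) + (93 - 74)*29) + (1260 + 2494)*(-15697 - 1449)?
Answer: -257462133/4 ≈ -6.4366e+7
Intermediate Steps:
c(x) = -1/(4*x)
(c(k(-1)) + (93 - 74)*29) + (1260 + 2494)*(-15697 - 1449) = (-1/(4*((-1)²)) + (93 - 74)*29) + (1260 + 2494)*(-15697 - 1449) = (-¼/1 + 19*29) + 3754*(-17146) = (-¼*1 + 551) - 64366084 = (-¼ + 551) - 64366084 = 2203/4 - 64366084 = -257462133/4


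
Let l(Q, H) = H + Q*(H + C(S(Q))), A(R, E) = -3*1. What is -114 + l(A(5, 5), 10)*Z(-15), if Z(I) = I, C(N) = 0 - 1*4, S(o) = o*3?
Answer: 6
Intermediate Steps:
S(o) = 3*o
C(N) = -4 (C(N) = 0 - 4 = -4)
A(R, E) = -3
l(Q, H) = H + Q*(-4 + H) (l(Q, H) = H + Q*(H - 4) = H + Q*(-4 + H))
-114 + l(A(5, 5), 10)*Z(-15) = -114 + (10 - 4*(-3) + 10*(-3))*(-15) = -114 + (10 + 12 - 30)*(-15) = -114 - 8*(-15) = -114 + 120 = 6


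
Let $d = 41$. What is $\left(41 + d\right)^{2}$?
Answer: $6724$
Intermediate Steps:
$\left(41 + d\right)^{2} = \left(41 + 41\right)^{2} = 82^{2} = 6724$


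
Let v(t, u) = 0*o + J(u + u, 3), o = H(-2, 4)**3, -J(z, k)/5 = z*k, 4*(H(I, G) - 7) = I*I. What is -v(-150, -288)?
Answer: -8640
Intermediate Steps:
H(I, G) = 7 + I**2/4 (H(I, G) = 7 + (I*I)/4 = 7 + I**2/4)
J(z, k) = -5*k*z (J(z, k) = -5*z*k = -5*k*z)
o = 512 (o = (7 + (1/4)*(-2)**2)**3 = (7 + (1/4)*4)**3 = (7 + 1)**3 = 8**3 = 512)
v(t, u) = -30*u (v(t, u) = 0*512 - 5*3*(u + u) = 0 - 5*3*2*u = 0 - 30*u = -30*u)
-v(-150, -288) = -(-30)*(-288) = -1*8640 = -8640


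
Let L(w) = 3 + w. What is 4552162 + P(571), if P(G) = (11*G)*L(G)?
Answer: 8157456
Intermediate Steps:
P(G) = 11*G*(3 + G) (P(G) = (11*G)*(3 + G) = 11*G*(3 + G))
4552162 + P(571) = 4552162 + 11*571*(3 + 571) = 4552162 + 11*571*574 = 4552162 + 3605294 = 8157456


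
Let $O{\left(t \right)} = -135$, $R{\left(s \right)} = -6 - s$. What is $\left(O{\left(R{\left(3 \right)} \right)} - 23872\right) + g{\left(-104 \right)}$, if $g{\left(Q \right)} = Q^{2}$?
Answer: $-13191$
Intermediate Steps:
$\left(O{\left(R{\left(3 \right)} \right)} - 23872\right) + g{\left(-104 \right)} = \left(-135 - 23872\right) + \left(-104\right)^{2} = -24007 + 10816 = -13191$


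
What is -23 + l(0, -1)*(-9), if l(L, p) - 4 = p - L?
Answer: -50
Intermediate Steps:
l(L, p) = 4 + p - L (l(L, p) = 4 + (p - L) = 4 + p - L)
-23 + l(0, -1)*(-9) = -23 + (4 - 1 - 1*0)*(-9) = -23 + (4 - 1 + 0)*(-9) = -23 + 3*(-9) = -23 - 27 = -50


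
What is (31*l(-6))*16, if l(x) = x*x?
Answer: 17856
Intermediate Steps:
l(x) = x²
(31*l(-6))*16 = (31*(-6)²)*16 = (31*36)*16 = 1116*16 = 17856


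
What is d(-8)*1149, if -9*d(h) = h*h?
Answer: -24512/3 ≈ -8170.7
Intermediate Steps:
d(h) = -h**2/9 (d(h) = -h*h/9 = -h**2/9)
d(-8)*1149 = -1/9*(-8)**2*1149 = -1/9*64*1149 = -64/9*1149 = -24512/3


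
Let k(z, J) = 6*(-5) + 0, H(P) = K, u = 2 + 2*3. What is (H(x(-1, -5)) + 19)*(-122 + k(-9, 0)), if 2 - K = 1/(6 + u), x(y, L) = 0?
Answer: -22268/7 ≈ -3181.1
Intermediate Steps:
u = 8 (u = 2 + 6 = 8)
K = 27/14 (K = 2 - 1/(6 + 8) = 2 - 1/14 = 27/14 ≈ 1.9286)
H(P) = 27/14
k(z, J) = -30 (k(z, J) = -30 + 0 = -30)
(H(x(-1, -5)) + 19)*(-122 + k(-9, 0)) = (27/14 + 19)*(-122 - 30) = (293/14)*(-152) = -22268/7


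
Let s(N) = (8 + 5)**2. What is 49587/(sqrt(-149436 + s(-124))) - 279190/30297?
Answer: -279190/30297 - 49587*I*sqrt(149267)/149267 ≈ -9.2151 - 128.35*I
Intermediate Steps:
s(N) = 169 (s(N) = 13**2 = 169)
49587/(sqrt(-149436 + s(-124))) - 279190/30297 = 49587/(sqrt(-149436 + 169)) - 279190/30297 = 49587/(sqrt(-149267)) - 279190*1/30297 = 49587/((I*sqrt(149267))) - 279190/30297 = 49587*(-I*sqrt(149267)/149267) - 279190/30297 = -49587*I*sqrt(149267)/149267 - 279190/30297 = -279190/30297 - 49587*I*sqrt(149267)/149267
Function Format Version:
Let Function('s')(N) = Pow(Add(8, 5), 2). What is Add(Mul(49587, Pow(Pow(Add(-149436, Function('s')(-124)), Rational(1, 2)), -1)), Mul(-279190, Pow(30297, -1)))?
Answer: Add(Rational(-279190, 30297), Mul(Rational(-49587, 149267), I, Pow(149267, Rational(1, 2)))) ≈ Add(-9.2151, Mul(-128.35, I))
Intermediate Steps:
Function('s')(N) = 169 (Function('s')(N) = Pow(13, 2) = 169)
Add(Mul(49587, Pow(Pow(Add(-149436, Function('s')(-124)), Rational(1, 2)), -1)), Mul(-279190, Pow(30297, -1))) = Add(Mul(49587, Pow(Pow(Add(-149436, 169), Rational(1, 2)), -1)), Mul(-279190, Pow(30297, -1))) = Add(Mul(49587, Pow(Pow(-149267, Rational(1, 2)), -1)), Mul(-279190, Rational(1, 30297))) = Add(Mul(49587, Pow(Mul(I, Pow(149267, Rational(1, 2))), -1)), Rational(-279190, 30297)) = Add(Mul(49587, Mul(Rational(-1, 149267), I, Pow(149267, Rational(1, 2)))), Rational(-279190, 30297)) = Add(Mul(Rational(-49587, 149267), I, Pow(149267, Rational(1, 2))), Rational(-279190, 30297)) = Add(Rational(-279190, 30297), Mul(Rational(-49587, 149267), I, Pow(149267, Rational(1, 2))))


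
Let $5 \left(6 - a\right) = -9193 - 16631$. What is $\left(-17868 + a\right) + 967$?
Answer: $- \frac{58651}{5} \approx -11730.0$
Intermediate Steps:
$a = \frac{25854}{5}$ ($a = 6 - \frac{-9193 - 16631}{5} = 6 - - \frac{25824}{5} = 6 + \frac{25824}{5} = \frac{25854}{5} \approx 5170.8$)
$\left(-17868 + a\right) + 967 = \left(-17868 + \frac{25854}{5}\right) + 967 = - \frac{63486}{5} + 967 = - \frac{58651}{5}$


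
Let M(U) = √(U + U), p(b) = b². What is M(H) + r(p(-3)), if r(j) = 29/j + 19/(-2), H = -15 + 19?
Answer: -113/18 + 2*√2 ≈ -3.4494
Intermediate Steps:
H = 4
M(U) = √2*√U (M(U) = √(2*U) = √2*√U)
r(j) = -19/2 + 29/j (r(j) = 29/j + 19*(-½) = 29/j - 19/2 = -19/2 + 29/j)
M(H) + r(p(-3)) = √2*√4 + (-19/2 + 29/((-3)²)) = √2*2 + (-19/2 + 29/9) = 2*√2 + (-19/2 + 29*(⅑)) = 2*√2 + (-19/2 + 29/9) = 2*√2 - 113/18 = -113/18 + 2*√2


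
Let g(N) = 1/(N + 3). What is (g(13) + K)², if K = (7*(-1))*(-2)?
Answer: 50625/256 ≈ 197.75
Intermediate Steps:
g(N) = 1/(3 + N)
K = 14 (K = -7*(-2) = 14)
(g(13) + K)² = (1/(3 + 13) + 14)² = (1/16 + 14)² = (225/16)² = 50625/256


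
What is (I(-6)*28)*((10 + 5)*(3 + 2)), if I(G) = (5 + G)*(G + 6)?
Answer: 0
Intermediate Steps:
I(G) = (5 + G)*(6 + G)
(I(-6)*28)*((10 + 5)*(3 + 2)) = ((30 + (-6)² + 11*(-6))*28)*((10 + 5)*(3 + 2)) = ((30 + 36 - 66)*28)*(15*5) = (0*28)*75 = 0*75 = 0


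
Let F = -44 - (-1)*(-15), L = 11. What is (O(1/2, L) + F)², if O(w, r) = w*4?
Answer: 3249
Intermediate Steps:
O(w, r) = 4*w
F = -59 (F = -44 - 1*15 = -44 - 15 = -59)
(O(1/2, L) + F)² = (4/2 - 59)² = (4*(½) - 59)² = (2 - 59)² = (-57)² = 3249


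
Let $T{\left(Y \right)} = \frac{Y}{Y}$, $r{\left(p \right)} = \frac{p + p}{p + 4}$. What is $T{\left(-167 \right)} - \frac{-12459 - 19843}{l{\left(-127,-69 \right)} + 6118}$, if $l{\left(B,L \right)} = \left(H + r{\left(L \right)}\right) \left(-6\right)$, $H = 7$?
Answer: $\frac{1246871}{197056} \approx 6.3275$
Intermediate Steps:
$r{\left(p \right)} = \frac{2 p}{4 + p}$
$l{\left(B,L \right)} = -42 - \frac{12 L}{4 + L}$ ($l{\left(B,L \right)} = \left(7 + \frac{2 L}{4 + L}\right) \left(-6\right) = -42 - \frac{12 L}{4 + L}$)
$T{\left(Y \right)} = 1$
$T{\left(-167 \right)} - \frac{-12459 - 19843}{l{\left(-127,-69 \right)} + 6118} = 1 - \frac{-12459 - 19843}{\frac{6 \left(-28 - -621\right)}{4 - 69} + 6118} = 1 - - \frac{32302}{\frac{6 \left(-28 + 621\right)}{-65} + 6118} = 1 - - \frac{32302}{6 \left(- \frac{1}{65}\right) 593 + 6118} = 1 - - \frac{32302}{- \frac{3558}{65} + 6118} = 1 - - \frac{32302}{\frac{394112}{65}} = 1 - \left(-32302\right) \frac{65}{394112} = 1 - - \frac{1049815}{197056} = 1 + \frac{1049815}{197056} = \frac{1246871}{197056}$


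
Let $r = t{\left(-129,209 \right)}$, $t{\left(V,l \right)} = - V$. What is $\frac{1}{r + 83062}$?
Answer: $\frac{1}{83191} \approx 1.2021 \cdot 10^{-5}$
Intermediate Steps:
$r = 129$ ($r = \left(-1\right) \left(-129\right) = 129$)
$\frac{1}{r + 83062} = \frac{1}{129 + 83062} = \frac{1}{83191}$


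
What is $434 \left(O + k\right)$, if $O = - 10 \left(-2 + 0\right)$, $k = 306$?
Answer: $141484$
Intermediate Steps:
$O = 20$ ($O = \left(-10\right) \left(-2\right) = 20$)
$434 \left(O + k\right) = 434 \left(20 + 306\right) = 434 \cdot 326 = 141484$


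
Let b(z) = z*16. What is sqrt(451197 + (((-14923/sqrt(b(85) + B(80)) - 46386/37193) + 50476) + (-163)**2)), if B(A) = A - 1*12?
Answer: sqrt(372520988740132464960 - 14739297031118478*sqrt(357))/26555802 ≈ 726.53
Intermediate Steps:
B(A) = -12 + A (B(A) = A - 12 = -12 + A)
b(z) = 16*z
sqrt(451197 + (((-14923/sqrt(b(85) + B(80)) - 46386/37193) + 50476) + (-163)**2)) = sqrt(451197 + (((-14923/sqrt(16*85 + (-12 + 80)) - 46386/37193) + 50476) + (-163)**2)) = sqrt(451197 + (((-14923/sqrt(1360 + 68) - 46386*1/37193) + 50476) + 26569)) = sqrt(451197 + (((-14923*sqrt(357)/714 - 46386/37193) + 50476) + 26569)) = sqrt(451197 + (((-46386/37193 - 14923*sqrt(357)/714) + 50476) + 26569)) = sqrt(451197 + ((1877307482/37193 - 14923*sqrt(357)/714) + 26569)) = sqrt(451197 + (2865488299/37193 - 14923*sqrt(357)/714)) = sqrt(19646858320/37193 - 14923*sqrt(357)/714)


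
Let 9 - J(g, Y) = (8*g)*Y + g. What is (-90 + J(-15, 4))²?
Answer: 171396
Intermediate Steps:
J(g, Y) = 9 - g - 8*Y*g (J(g, Y) = 9 - ((8*g)*Y + g) = 9 - (8*Y*g + g) = 9 - (g + 8*Y*g) = 9 + (-g - 8*Y*g) = 9 - g - 8*Y*g)
(-90 + J(-15, 4))² = (-90 + (9 - 1*(-15) - 8*4*(-15)))² = (-90 + (9 + 15 + 480))² = (-90 + 504)² = 414² = 171396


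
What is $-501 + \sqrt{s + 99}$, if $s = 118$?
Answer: $-501 + \sqrt{217} \approx -486.27$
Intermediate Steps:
$-501 + \sqrt{s + 99} = -501 + \sqrt{118 + 99} = -501 + \sqrt{217}$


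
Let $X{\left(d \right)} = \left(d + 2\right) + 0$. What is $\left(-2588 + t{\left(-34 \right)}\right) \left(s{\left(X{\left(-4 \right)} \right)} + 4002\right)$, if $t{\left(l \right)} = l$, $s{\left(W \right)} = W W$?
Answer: $-10503732$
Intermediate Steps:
$X{\left(d \right)} = 2 + d$ ($X{\left(d \right)} = \left(2 + d\right) + 0 = 2 + d$)
$s{\left(W \right)} = W^{2}$
$\left(-2588 + t{\left(-34 \right)}\right) \left(s{\left(X{\left(-4 \right)} \right)} + 4002\right) = \left(-2588 - 34\right) \left(\left(2 - 4\right)^{2} + 4002\right) = - 2622 \left(\left(-2\right)^{2} + 4002\right) = - 2622 \left(4 + 4002\right) = \left(-2622\right) 4006 = -10503732$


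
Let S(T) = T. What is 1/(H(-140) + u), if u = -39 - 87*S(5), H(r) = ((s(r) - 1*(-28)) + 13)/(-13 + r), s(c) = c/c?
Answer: -51/24188 ≈ -0.0021085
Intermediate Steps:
s(c) = 1
H(r) = 42/(-13 + r) (H(r) = ((1 - 1*(-28)) + 13)/(-13 + r) = ((1 + 28) + 13)/(-13 + r) = (29 + 13)/(-13 + r) = 42/(-13 + r))
u = -474 (u = -39 - 87*5 = -39 - 435 = -474)
1/(H(-140) + u) = 1/(42/(-13 - 140) - 474) = 1/(42/(-153) - 474) = 1/(42*(-1/153) - 474) = 1/(-14/51 - 474) = 1/(-24188/51) = -51/24188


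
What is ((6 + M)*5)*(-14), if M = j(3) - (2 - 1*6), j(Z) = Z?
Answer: -910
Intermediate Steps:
M = 7 (M = 3 - (2 - 1*6) = 3 - (2 - 6) = 3 - 1*(-4) = 3 + 4 = 7)
((6 + M)*5)*(-14) = ((6 + 7)*5)*(-14) = (13*5)*(-14) = 65*(-14) = -910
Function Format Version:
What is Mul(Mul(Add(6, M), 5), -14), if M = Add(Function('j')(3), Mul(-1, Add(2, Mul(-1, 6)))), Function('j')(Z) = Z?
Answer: -910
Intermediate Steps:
M = 7 (M = Add(3, Mul(-1, Add(2, Mul(-1, 6)))) = Add(3, Mul(-1, Add(2, -6))) = Add(3, Mul(-1, -4)) = Add(3, 4) = 7)
Mul(Mul(Add(6, M), 5), -14) = Mul(Mul(Add(6, 7), 5), -14) = Mul(Mul(13, 5), -14) = Mul(65, -14) = -910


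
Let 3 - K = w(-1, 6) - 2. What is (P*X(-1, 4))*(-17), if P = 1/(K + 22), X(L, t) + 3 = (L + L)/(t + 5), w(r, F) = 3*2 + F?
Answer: 493/135 ≈ 3.6519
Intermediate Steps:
w(r, F) = 6 + F
X(L, t) = -3 + 2*L/(5 + t) (X(L, t) = -3 + (L + L)/(t + 5) = -3 + (2*L)/(5 + t) = -3 + 2*L/(5 + t))
K = -7 (K = 3 - ((6 + 6) - 2) = 3 - (12 - 2) = 3 - 1*10 = 3 - 10 = -7)
P = 1/15 (P = 1/(-7 + 22) = 1/15 ≈ 0.066667)
(P*X(-1, 4))*(-17) = (((-15 - 3*4 + 2*(-1))/(5 + 4))/15)*(-17) = (((-15 - 12 - 2)/9)/15)*(-17) = (((⅑)*(-29))/15)*(-17) = ((1/15)*(-29/9))*(-17) = -29/135*(-17) = 493/135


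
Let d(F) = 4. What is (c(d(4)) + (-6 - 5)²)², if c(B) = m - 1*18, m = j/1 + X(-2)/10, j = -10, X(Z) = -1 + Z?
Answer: 859329/100 ≈ 8593.3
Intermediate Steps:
m = -103/10 (m = -10/1 + (-1 - 2)/10 = -10*1 - 3*⅒ = -10 - 3/10 = -103/10 ≈ -10.300)
c(B) = -283/10 (c(B) = -103/10 - 1*18 = -103/10 - 18 = -283/10)
(c(d(4)) + (-6 - 5)²)² = (-283/10 + (-6 - 5)²)² = (-283/10 + (-11)²)² = (-283/10 + 121)² = (927/10)² = 859329/100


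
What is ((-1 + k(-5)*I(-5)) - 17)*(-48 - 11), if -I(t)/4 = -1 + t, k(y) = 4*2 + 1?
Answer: -11682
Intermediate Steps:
k(y) = 9 (k(y) = 8 + 1 = 9)
I(t) = 4 - 4*t (I(t) = -4*(-1 + t) = 4 - 4*t)
((-1 + k(-5)*I(-5)) - 17)*(-48 - 11) = ((-1 + 9*(4 - 4*(-5))) - 17)*(-48 - 11) = ((-1 + 9*(4 + 20)) - 17)*(-59) = ((-1 + 9*24) - 17)*(-59) = ((-1 + 216) - 17)*(-59) = (215 - 17)*(-59) = 198*(-59) = -11682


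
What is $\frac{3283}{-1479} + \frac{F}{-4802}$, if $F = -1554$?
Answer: $- \frac{961900}{507297} \approx -1.8961$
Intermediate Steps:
$\frac{3283}{-1479} + \frac{F}{-4802} = \frac{3283}{-1479} - \frac{1554}{-4802} = 3283 \left(- \frac{1}{1479}\right) - - \frac{111}{343} = - \frac{3283}{1479} + \frac{111}{343} = - \frac{961900}{507297}$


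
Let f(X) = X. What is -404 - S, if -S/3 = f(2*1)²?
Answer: -392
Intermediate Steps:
S = -12 (S = -3*(2*1)² = -3*2² = -3*4 = -12)
-404 - S = -404 - 1*(-12) = -404 + 12 = -392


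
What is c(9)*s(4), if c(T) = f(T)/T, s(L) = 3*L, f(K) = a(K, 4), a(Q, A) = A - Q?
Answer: -20/3 ≈ -6.6667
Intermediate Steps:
f(K) = 4 - K
c(T) = (4 - T)/T
c(9)*s(4) = ((4 - 1*9)/9)*(3*4) = ((4 - 9)/9)*12 = ((⅑)*(-5))*12 = -5/9*12 = -20/3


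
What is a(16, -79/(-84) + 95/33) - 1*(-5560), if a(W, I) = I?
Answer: 5140969/924 ≈ 5563.8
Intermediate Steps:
a(16, -79/(-84) + 95/33) - 1*(-5560) = (-79/(-84) + 95/33) - 1*(-5560) = (-79*(-1/84) + 95*(1/33)) + 5560 = (79/84 + 95/33) + 5560 = 3529/924 + 5560 = 5140969/924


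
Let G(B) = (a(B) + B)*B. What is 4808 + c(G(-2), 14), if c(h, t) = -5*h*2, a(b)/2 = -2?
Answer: 4688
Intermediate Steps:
a(b) = -4 (a(b) = 2*(-2) = -4)
G(B) = B*(-4 + B) (G(B) = (-4 + B)*B = B*(-4 + B))
c(h, t) = -10*h
4808 + c(G(-2), 14) = 4808 - (-20)*(-4 - 2) = 4808 - (-20)*(-6) = 4808 - 10*12 = 4808 - 120 = 4688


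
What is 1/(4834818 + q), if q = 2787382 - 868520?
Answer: 1/6753680 ≈ 1.4807e-7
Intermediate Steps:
q = 1918862
1/(4834818 + q) = 1/(4834818 + 1918862) = 1/6753680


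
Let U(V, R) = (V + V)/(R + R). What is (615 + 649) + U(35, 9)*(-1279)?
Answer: -33389/9 ≈ -3709.9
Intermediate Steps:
U(V, R) = V/R (U(V, R) = (2*V)/((2*R)) = (2*V)*(1/(2*R)) = V/R)
(615 + 649) + U(35, 9)*(-1279) = (615 + 649) + (35/9)*(-1279) = 1264 + (35*(⅑))*(-1279) = 1264 + (35/9)*(-1279) = 1264 - 44765/9 = -33389/9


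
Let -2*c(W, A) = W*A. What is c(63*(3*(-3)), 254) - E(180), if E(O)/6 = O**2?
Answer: -122391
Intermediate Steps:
E(O) = 6*O**2
c(W, A) = -A*W/2 (c(W, A) = -W*A/2 = -A*W/2)
c(63*(3*(-3)), 254) - E(180) = -1/2*254*63*(3*(-3)) - 6*180**2 = -1/2*254*63*(-9) - 6*32400 = -1/2*254*(-567) - 1*194400 = 72009 - 194400 = -122391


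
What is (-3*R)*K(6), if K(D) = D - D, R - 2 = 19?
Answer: 0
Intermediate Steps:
R = 21 (R = 2 + 19 = 21)
K(D) = 0
(-3*R)*K(6) = -3*21*0 = -63*0 = 0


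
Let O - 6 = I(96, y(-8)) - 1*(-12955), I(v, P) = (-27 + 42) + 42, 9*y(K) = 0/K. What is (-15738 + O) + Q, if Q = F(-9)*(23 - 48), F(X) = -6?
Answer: -2570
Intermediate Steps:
y(K) = 0 (y(K) = (0/K)/9 = (⅑)*0 = 0)
I(v, P) = 57 (I(v, P) = 15 + 42 = 57)
O = 13018 (O = 6 + (57 - 1*(-12955)) = 6 + (57 + 12955) = 6 + 13012 = 13018)
Q = 150 (Q = -6*(23 - 48) = -6*(-25) = 150)
(-15738 + O) + Q = (-15738 + 13018) + 150 = -2720 + 150 = -2570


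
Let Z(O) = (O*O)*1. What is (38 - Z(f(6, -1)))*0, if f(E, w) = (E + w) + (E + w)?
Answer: 0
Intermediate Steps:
f(E, w) = 2*E + 2*w
Z(O) = O² (Z(O) = O²*1 = O²)
(38 - Z(f(6, -1)))*0 = (38 - (2*6 + 2*(-1))²)*0 = (38 - (12 - 2)²)*0 = (38 - 1*10²)*0 = (38 - 1*100)*0 = (38 - 100)*0 = -62*0 = 0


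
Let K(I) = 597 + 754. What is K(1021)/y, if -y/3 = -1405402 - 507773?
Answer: 1351/5739525 ≈ 0.00023539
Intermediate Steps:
K(I) = 1351
y = 5739525 (y = -3*(-1405402 - 507773) = -3*(-1913175) = 5739525)
K(1021)/y = 1351/5739525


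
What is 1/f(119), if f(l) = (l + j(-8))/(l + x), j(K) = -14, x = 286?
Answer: 27/7 ≈ 3.8571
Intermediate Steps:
f(l) = (-14 + l)/(286 + l) (f(l) = (l - 14)/(l + 286) = (-14 + l)/(286 + l))
1/f(119) = 1/((-14 + 119)/(286 + 119)) = 1/(105/405) = 1/((1/405)*105) = 1/(7/27) = 27/7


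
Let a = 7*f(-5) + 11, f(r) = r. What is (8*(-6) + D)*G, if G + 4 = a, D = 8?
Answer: 1120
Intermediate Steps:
a = -24 (a = 7*(-5) + 11 = -35 + 11 = -24)
G = -28 (G = -4 - 24 = -28)
(8*(-6) + D)*G = (8*(-6) + 8)*(-28) = (-48 + 8)*(-28) = -40*(-28) = 1120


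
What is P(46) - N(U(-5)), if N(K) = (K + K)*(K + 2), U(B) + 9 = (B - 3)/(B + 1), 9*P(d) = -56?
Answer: -686/9 ≈ -76.222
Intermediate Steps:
P(d) = -56/9 (P(d) = (⅑)*(-56) = -56/9)
U(B) = -9 + (-3 + B)/(1 + B) (U(B) = -9 + (B - 3)/(B + 1) = -9 + (-3 + B)/(1 + B))
N(K) = 2*K*(2 + K) (N(K) = (2*K)*(2 + K) = 2*K*(2 + K))
P(46) - N(U(-5)) = -56/9 - 2*4*(-3 - 2*(-5))/(1 - 5)*(2 + 4*(-3 - 2*(-5))/(1 - 5)) = -56/9 - 2*4*(-3 + 10)/(-4)*(2 + 4*(-3 + 10)/(-4)) = -56/9 - 2*4*(-¼)*7*(2 + 4*(-¼)*7) = -56/9 - 2*(-7)*(2 - 7) = -56/9 - 2*(-7)*(-5) = -56/9 - 1*70 = -56/9 - 70 = -686/9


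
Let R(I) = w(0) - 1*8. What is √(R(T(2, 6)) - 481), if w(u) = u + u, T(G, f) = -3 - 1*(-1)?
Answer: I*√489 ≈ 22.113*I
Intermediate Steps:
T(G, f) = -2 (T(G, f) = -3 + 1 = -2)
w(u) = 2*u
R(I) = -8 (R(I) = 2*0 - 1*8 = 0 - 8 = -8)
√(R(T(2, 6)) - 481) = √(-8 - 481) = √(-489) = I*√489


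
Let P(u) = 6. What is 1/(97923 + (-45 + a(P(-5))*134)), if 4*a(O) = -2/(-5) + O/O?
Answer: 10/979249 ≈ 1.0212e-5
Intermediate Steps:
a(O) = 7/20 (a(O) = (-2/(-5) + O/O)/4 = (-2*(-1/5) + 1)/4 = (2/5 + 1)/4 = (1/4)*(7/5) = 7/20)
1/(97923 + (-45 + a(P(-5))*134)) = 1/(97923 + (-45 + (7/20)*134)) = 1/(97923 + (-45 + 469/10)) = 1/(97923 + 19/10) = 1/(979249/10) = 10/979249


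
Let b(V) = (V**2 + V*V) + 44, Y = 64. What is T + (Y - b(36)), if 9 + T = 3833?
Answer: 1252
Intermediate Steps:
T = 3824 (T = -9 + 3833 = 3824)
b(V) = 44 + 2*V**2 (b(V) = (V**2 + V**2) + 44 = 2*V**2 + 44 = 44 + 2*V**2)
T + (Y - b(36)) = 3824 + (64 - (44 + 2*36**2)) = 3824 + (64 - (44 + 2*1296)) = 3824 + (64 - (44 + 2592)) = 3824 + (64 - 1*2636) = 3824 + (64 - 2636) = 3824 - 2572 = 1252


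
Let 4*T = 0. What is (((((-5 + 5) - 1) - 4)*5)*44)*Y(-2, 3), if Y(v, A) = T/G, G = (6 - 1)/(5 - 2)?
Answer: 0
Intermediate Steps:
T = 0 (T = (¼)*0 = 0)
G = 5/3 ≈ 1.6667
Y(v, A) = 0 (Y(v, A) = 0/(5/3) = 0*(⅗) = 0)
(((((-5 + 5) - 1) - 4)*5)*44)*Y(-2, 3) = (((((-5 + 5) - 1) - 4)*5)*44)*0 = ((((0 - 1) - 4)*5)*44)*0 = (((-1 - 4)*5)*44)*0 = (-5*5*44)*0 = -25*44*0 = -1100*0 = 0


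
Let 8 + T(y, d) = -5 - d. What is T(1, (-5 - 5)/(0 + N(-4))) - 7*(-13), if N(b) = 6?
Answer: 239/3 ≈ 79.667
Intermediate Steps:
T(y, d) = -13 - d (T(y, d) = -8 + (-5 - d) = -13 - d)
T(1, (-5 - 5)/(0 + N(-4))) - 7*(-13) = (-13 - (-5 - 5)/(0 + 6)) - 7*(-13) = (-13 - (-10)/6) + 91 = (-13 - 1*(-5/3)) + 91 = (-13 + 5/3) + 91 = -34/3 + 91 = 239/3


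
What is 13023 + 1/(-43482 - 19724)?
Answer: 823131737/63206 ≈ 13023.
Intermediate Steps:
13023 + 1/(-43482 - 19724) = 13023 + 1/(-63206) = 13023 - 1/63206 = 823131737/63206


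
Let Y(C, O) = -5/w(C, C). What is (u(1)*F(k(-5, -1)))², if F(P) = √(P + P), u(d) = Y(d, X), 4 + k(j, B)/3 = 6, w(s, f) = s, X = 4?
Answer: 300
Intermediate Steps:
k(j, B) = 6 (k(j, B) = -12 + 3*6 = -12 + 18 = 6)
Y(C, O) = -5/C
u(d) = -5/d
F(P) = √2*√P (F(P) = √(2*P) = √2*√P)
(u(1)*F(k(-5, -1)))² = ((-5/1)*(√2*√6))² = ((-5*1)*(2*√3))² = (-10*√3)² = 300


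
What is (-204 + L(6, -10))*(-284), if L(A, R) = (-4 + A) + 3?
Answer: 56516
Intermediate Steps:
L(A, R) = -1 + A
(-204 + L(6, -10))*(-284) = (-204 + (-1 + 6))*(-284) = (-204 + 5)*(-284) = -199*(-284) = 56516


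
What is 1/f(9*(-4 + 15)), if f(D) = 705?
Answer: 1/705 ≈ 0.0014184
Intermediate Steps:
1/f(9*(-4 + 15)) = 1/705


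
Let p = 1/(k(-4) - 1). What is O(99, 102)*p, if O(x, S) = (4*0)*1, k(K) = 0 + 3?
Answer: 0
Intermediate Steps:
k(K) = 3
O(x, S) = 0 (O(x, S) = 0*1 = 0)
p = ½ (p = 1/(3 - 1) = 1/2 = ½ ≈ 0.50000)
O(99, 102)*p = 0*(½) = 0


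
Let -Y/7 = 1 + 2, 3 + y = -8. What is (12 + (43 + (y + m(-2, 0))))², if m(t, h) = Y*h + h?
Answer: 1936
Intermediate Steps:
y = -11 (y = -3 - 8 = -11)
Y = -21 (Y = -7*(1 + 2) = -7*3 = -21)
m(t, h) = -20*h (m(t, h) = -21*h + h = -20*h)
(12 + (43 + (y + m(-2, 0))))² = (12 + (43 + (-11 - 20*0)))² = (12 + (43 + (-11 + 0)))² = (12 + (43 - 11))² = (12 + 32)² = 44² = 1936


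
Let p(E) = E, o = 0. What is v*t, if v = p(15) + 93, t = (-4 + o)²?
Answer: 1728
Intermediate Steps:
t = 16 (t = (-4 + 0)² = (-4)² = 16)
v = 108 (v = 15 + 93 = 108)
v*t = 108*16 = 1728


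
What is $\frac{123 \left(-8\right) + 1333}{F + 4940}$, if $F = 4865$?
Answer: $\frac{349}{9805} \approx 0.035594$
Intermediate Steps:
$\frac{123 \left(-8\right) + 1333}{F + 4940} = \frac{123 \left(-8\right) + 1333}{4865 + 4940} = \frac{-984 + 1333}{9805} = 349 \cdot \frac{1}{9805} = \frac{349}{9805}$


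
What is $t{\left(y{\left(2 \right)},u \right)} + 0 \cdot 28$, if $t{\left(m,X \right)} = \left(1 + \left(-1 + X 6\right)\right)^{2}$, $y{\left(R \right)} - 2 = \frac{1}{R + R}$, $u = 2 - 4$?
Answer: $144$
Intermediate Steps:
$u = -2$ ($u = 2 - 4 = -2$)
$y{\left(R \right)} = 2 + \frac{1}{2 R}$ ($y{\left(R \right)} = 2 + \frac{1}{R + R} = 2 + \frac{1}{2 R}$)
$t{\left(m,X \right)} = 36 X^{2}$ ($t{\left(m,X \right)} = \left(1 + \left(-1 + 6 X\right)\right)^{2} = \left(6 X\right)^{2} = 36 X^{2}$)
$t{\left(y{\left(2 \right)},u \right)} + 0 \cdot 28 = 36 \left(-2\right)^{2} + 0 \cdot 28 = 36 \cdot 4 + 0 = 144 + 0 = 144$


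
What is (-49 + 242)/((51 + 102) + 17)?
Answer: 193/170 ≈ 1.1353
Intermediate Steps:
(-49 + 242)/((51 + 102) + 17) = 193/(153 + 17) = 193/170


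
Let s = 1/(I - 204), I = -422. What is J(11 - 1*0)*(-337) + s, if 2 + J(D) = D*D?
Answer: -25104479/626 ≈ -40103.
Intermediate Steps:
s = -1/626 (s = 1/(-422 - 204) = 1/(-626) = -1/626 ≈ -0.0015974)
J(D) = -2 + D**2 (J(D) = -2 + D*D = -2 + D**2)
J(11 - 1*0)*(-337) + s = (-2 + (11 - 1*0)**2)*(-337) - 1/626 = (-2 + (11 + 0)**2)*(-337) - 1/626 = (-2 + 11**2)*(-337) - 1/626 = (-2 + 121)*(-337) - 1/626 = 119*(-337) - 1/626 = -40103 - 1/626 = -25104479/626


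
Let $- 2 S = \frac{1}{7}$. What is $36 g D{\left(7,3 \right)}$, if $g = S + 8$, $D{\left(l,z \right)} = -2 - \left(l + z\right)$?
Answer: $- \frac{23976}{7} \approx -3425.1$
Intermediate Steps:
$D{\left(l,z \right)} = -2 - l - z$ ($D{\left(l,z \right)} = -2 - \left(l + z\right) = -2 - l - z$)
$S = - \frac{1}{14}$ ($S = - \frac{1}{2 \cdot 7} = \left(- \frac{1}{2}\right) \frac{1}{7} = - \frac{1}{14} \approx -0.071429$)
$g = \frac{111}{14}$ ($g = - \frac{1}{14} + 8 = \frac{111}{14} \approx 7.9286$)
$36 g D{\left(7,3 \right)} = 36 \cdot \frac{111}{14} \left(-2 - 7 - 3\right) = \frac{1998 \left(-2 - 7 - 3\right)}{7} = \frac{1998}{7} \left(-12\right) = - \frac{23976}{7}$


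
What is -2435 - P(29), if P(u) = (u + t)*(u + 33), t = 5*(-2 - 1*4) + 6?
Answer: -2745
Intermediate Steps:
t = -24 (t = 5*(-2 - 4) + 6 = 5*(-6) + 6 = -30 + 6 = -24)
P(u) = (-24 + u)*(33 + u) (P(u) = (u - 24)*(u + 33) = (-24 + u)*(33 + u))
-2435 - P(29) = -2435 - (-792 + 29**2 + 9*29) = -2435 - (-792 + 841 + 261) = -2435 - 1*310 = -2435 - 310 = -2745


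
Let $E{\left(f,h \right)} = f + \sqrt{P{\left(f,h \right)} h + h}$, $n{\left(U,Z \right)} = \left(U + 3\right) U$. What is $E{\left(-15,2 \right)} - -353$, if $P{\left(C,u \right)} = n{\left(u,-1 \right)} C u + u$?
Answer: $338 + 3 i \sqrt{66} \approx 338.0 + 24.372 i$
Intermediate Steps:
$n{\left(U,Z \right)} = U \left(3 + U\right)$ ($n{\left(U,Z \right)} = \left(3 + U\right) U = U \left(3 + U\right)$)
$P{\left(C,u \right)} = u + C u^{2} \left(3 + u\right)$ ($P{\left(C,u \right)} = u \left(3 + u\right) C u + u = C u \left(3 + u\right) u + u = C u^{2} \left(3 + u\right) + u = u + C u^{2} \left(3 + u\right)$)
$E{\left(f,h \right)} = f + \sqrt{h + h^{2} \left(1 + f h \left(3 + h\right)\right)}$ ($E{\left(f,h \right)} = f + \sqrt{h \left(1 + f h \left(3 + h\right)\right) h + h} = f + \sqrt{h^{2} \left(1 + f h \left(3 + h\right)\right) + h} = f + \sqrt{h + h^{2} \left(1 + f h \left(3 + h\right)\right)}$)
$E{\left(-15,2 \right)} - -353 = \left(-15 + \sqrt{2 \left(1 + 2 \left(1 - 30 \left(3 + 2\right)\right)\right)}\right) - -353 = \left(-15 + \sqrt{2 \left(1 + 2 \left(1 - 30 \cdot 5\right)\right)}\right) + 353 = \left(-15 + \sqrt{2 \left(1 + 2 \left(1 - 150\right)\right)}\right) + 353 = \left(-15 + \sqrt{2 \left(1 + 2 \left(-149\right)\right)}\right) + 353 = \left(-15 + \sqrt{2 \left(1 - 298\right)}\right) + 353 = \left(-15 + \sqrt{2 \left(-297\right)}\right) + 353 = \left(-15 + \sqrt{-594}\right) + 353 = \left(-15 + 3 i \sqrt{66}\right) + 353 = 338 + 3 i \sqrt{66}$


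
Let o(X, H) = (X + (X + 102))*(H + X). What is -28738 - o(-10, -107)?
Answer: -19144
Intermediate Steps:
o(X, H) = (102 + 2*X)*(H + X) (o(X, H) = (X + (102 + X))*(H + X) = (102 + 2*X)*(H + X))
-28738 - o(-10, -107) = -28738 - (2*(-10)² + 102*(-107) + 102*(-10) + 2*(-107)*(-10)) = -28738 - (2*100 - 10914 - 1020 + 2140) = -28738 - (200 - 10914 - 1020 + 2140) = -28738 - 1*(-9594) = -28738 + 9594 = -19144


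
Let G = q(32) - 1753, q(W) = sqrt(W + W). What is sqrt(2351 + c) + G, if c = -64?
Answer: -1745 + sqrt(2287) ≈ -1697.2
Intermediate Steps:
q(W) = sqrt(2)*sqrt(W) (q(W) = sqrt(2*W) = sqrt(2)*sqrt(W))
G = -1745 (G = sqrt(2)*sqrt(32) - 1753 = sqrt(2)*(4*sqrt(2)) - 1753 = 8 - 1753 = -1745)
sqrt(2351 + c) + G = sqrt(2351 - 64) - 1745 = sqrt(2287) - 1745 = -1745 + sqrt(2287)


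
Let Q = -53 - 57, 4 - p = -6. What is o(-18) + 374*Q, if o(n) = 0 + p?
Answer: -41130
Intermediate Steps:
p = 10 (p = 4 - 1*(-6) = 4 + 6 = 10)
o(n) = 10 (o(n) = 0 + 10 = 10)
Q = -110
o(-18) + 374*Q = 10 + 374*(-110) = 10 - 41140 = -41130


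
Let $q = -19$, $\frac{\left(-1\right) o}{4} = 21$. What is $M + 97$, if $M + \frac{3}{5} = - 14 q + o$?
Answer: $\frac{1392}{5} \approx 278.4$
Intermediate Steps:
$o = -84$ ($o = \left(-4\right) 21 = -84$)
$M = \frac{907}{5}$ ($M = - \frac{3}{5} - -182 = - \frac{3}{5} + \left(266 - 84\right) = - \frac{3}{5} + 182 = \frac{907}{5} \approx 181.4$)
$M + 97 = \frac{907}{5} + 97 = \frac{1392}{5}$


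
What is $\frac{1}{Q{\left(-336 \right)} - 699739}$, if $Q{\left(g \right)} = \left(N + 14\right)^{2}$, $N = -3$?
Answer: $- \frac{1}{699618} \approx -1.4294 \cdot 10^{-6}$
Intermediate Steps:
$Q{\left(g \right)} = 121$ ($Q{\left(g \right)} = \left(-3 + 14\right)^{2} = 11^{2} = 121$)
$\frac{1}{Q{\left(-336 \right)} - 699739} = \frac{1}{121 - 699739} = \frac{1}{-699618} = - \frac{1}{699618}$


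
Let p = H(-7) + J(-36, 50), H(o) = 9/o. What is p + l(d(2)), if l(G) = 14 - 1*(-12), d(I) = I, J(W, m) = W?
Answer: -79/7 ≈ -11.286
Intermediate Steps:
l(G) = 26 (l(G) = 14 + 12 = 26)
p = -261/7 (p = 9/(-7) - 36 = 9*(-1/7) - 36 = -9/7 - 36 = -261/7 ≈ -37.286)
p + l(d(2)) = -261/7 + 26 = -79/7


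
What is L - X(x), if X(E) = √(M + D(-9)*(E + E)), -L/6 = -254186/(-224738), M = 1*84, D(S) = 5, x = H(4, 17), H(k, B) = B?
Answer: -762558/112369 - √254 ≈ -22.724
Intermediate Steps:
x = 17
M = 84
L = -762558/112369 (L = -(-1525116)/(-224738) = -(-1525116)*(-1)/224738 = -6*127093/112369 = -762558/112369 ≈ -6.7862)
X(E) = √(84 + 10*E) (X(E) = √(84 + 5*(E + E)) = √(84 + 5*(2*E)) = √(84 + 10*E))
L - X(x) = -762558/112369 - √(84 + 10*17) = -762558/112369 - √(84 + 170) = -762558/112369 - √254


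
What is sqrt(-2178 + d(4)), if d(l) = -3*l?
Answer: I*sqrt(2190) ≈ 46.797*I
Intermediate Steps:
sqrt(-2178 + d(4)) = sqrt(-2178 - 3*4) = sqrt(-2178 - 12) = sqrt(-2190) = I*sqrt(2190)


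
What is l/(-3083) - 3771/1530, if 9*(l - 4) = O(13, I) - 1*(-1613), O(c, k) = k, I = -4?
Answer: -11905643/4716990 ≈ -2.5240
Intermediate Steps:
l = 1645/9 (l = 4 + (-4 - 1*(-1613))/9 = 4 + (-4 + 1613)/9 = 4 + (⅑)*1609 = 4 + 1609/9 = 1645/9 ≈ 182.78)
l/(-3083) - 3771/1530 = (1645/9)/(-3083) - 3771/1530 = (1645/9)*(-1/3083) - 3771*1/1530 = -1645/27747 - 419/170 = -11905643/4716990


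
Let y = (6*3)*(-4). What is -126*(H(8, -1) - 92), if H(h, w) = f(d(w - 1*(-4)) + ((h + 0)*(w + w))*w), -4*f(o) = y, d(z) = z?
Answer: 9324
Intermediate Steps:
y = -72 (y = 18*(-4) = -72)
f(o) = 18 (f(o) = -1/4*(-72) = 18)
H(h, w) = 18
-126*(H(8, -1) - 92) = -126*(18 - 92) = -126*(-74) = 9324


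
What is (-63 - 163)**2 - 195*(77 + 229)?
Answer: -8594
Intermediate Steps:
(-63 - 163)**2 - 195*(77 + 229) = (-226)**2 - 195*306 = 51076 - 1*59670 = 51076 - 59670 = -8594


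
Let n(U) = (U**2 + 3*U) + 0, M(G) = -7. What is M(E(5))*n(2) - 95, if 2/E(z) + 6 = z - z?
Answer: -165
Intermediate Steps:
E(z) = -1/3 (E(z) = 2/(-6 + (z - z)) = 2/(-6 + 0) = 2/(-6) = 2*(-1/6) = -1/3)
n(U) = U**2 + 3*U
M(E(5))*n(2) - 95 = -14*(3 + 2) - 95 = -14*5 - 95 = -7*10 - 95 = -70 - 95 = -165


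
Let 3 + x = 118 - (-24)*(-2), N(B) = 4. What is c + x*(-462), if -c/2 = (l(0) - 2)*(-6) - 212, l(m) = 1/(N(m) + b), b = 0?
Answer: -30551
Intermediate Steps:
l(m) = 1/4 (l(m) = 1/(4 + 0) = 1/4)
c = 403 (c = -2*((1/4 - 2)*(-6) - 212) = -2*(-7/4*(-6) - 212) = -2*(21/2 - 212) = -2*(-403/2) = 403)
x = 67 (x = -3 + (118 - (-24)*(-2)) = -3 + (118 - 1*48) = -3 + (118 - 48) = -3 + 70 = 67)
c + x*(-462) = 403 + 67*(-462) = 403 - 30954 = -30551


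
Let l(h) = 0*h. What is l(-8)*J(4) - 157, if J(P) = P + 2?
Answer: -157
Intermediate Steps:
l(h) = 0
J(P) = 2 + P
l(-8)*J(4) - 157 = 0*(2 + 4) - 157 = 0*6 - 157 = 0 - 157 = -157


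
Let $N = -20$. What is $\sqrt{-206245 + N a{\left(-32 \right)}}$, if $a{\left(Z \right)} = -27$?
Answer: $i \sqrt{205705} \approx 453.55 i$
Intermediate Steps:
$\sqrt{-206245 + N a{\left(-32 \right)}} = \sqrt{-206245 - -540} = \sqrt{-206245 + 540} = \sqrt{-205705} = i \sqrt{205705}$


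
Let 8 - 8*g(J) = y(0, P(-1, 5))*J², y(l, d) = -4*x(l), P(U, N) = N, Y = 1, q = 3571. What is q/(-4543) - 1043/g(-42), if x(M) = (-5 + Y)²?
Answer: -5012352/5828669 ≈ -0.85995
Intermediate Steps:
x(M) = 16 (x(M) = (-5 + 1)² = (-4)² = 16)
y(l, d) = -64 (y(l, d) = -4*16 = -64)
g(J) = 1 + 8*J² (g(J) = 1 - (-8)*J² = 1 + 8*J²)
q/(-4543) - 1043/g(-42) = 3571/(-4543) - 1043/(1 + 8*(-42)²) = 3571*(-1/4543) - 1043/(1 + 8*1764) = -3571/4543 - 1043/(1 + 14112) = -3571/4543 - 1043/14113 = -5012352/5828669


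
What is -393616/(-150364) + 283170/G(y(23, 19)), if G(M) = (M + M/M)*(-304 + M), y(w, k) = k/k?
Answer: -1764168441/3796691 ≈ -464.66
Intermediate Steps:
y(w, k) = 1
G(M) = (1 + M)*(-304 + M) (G(M) = (M + 1)*(-304 + M) = (1 + M)*(-304 + M))
-393616/(-150364) + 283170/G(y(23, 19)) = -393616/(-150364) + 283170/(-304 + 1² - 303*1) = -393616*(-1/150364) + 283170/(-304 + 1 - 303) = 98404/37591 + 283170/(-606) = 98404/37591 + 283170*(-1/606) = 98404/37591 - 47195/101 = -1764168441/3796691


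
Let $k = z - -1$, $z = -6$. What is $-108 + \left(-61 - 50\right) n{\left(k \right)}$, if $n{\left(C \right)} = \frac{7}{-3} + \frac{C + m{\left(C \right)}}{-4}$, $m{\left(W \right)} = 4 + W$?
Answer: $- \frac{31}{2} \approx -15.5$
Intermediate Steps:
$k = -5$ ($k = -6 - -1 = -6 + 1 = -5$)
$n{\left(C \right)} = - \frac{10}{3} - \frac{C}{2}$ ($n{\left(C \right)} = \frac{7}{-3} + \frac{C + \left(4 + C\right)}{-4} = 7 \left(- \frac{1}{3}\right) + \left(4 + 2 C\right) \left(- \frac{1}{4}\right) = - \frac{7}{3} - \left(1 + \frac{C}{2}\right) = - \frac{10}{3} - \frac{C}{2}$)
$-108 + \left(-61 - 50\right) n{\left(k \right)} = -108 + \left(-61 - 50\right) \left(- \frac{10}{3} - - \frac{5}{2}\right) = -108 + \left(-61 - 50\right) \left(- \frac{10}{3} + \frac{5}{2}\right) = -108 - - \frac{185}{2} = -108 + \frac{185}{2} = - \frac{31}{2}$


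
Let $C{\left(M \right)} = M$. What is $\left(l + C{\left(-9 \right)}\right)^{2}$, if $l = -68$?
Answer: $5929$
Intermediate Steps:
$\left(l + C{\left(-9 \right)}\right)^{2} = \left(-68 - 9\right)^{2} = \left(-77\right)^{2} = 5929$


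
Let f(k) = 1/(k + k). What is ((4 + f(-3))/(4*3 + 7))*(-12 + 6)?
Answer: -23/19 ≈ -1.2105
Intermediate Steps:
f(k) = 1/(2*k)
((4 + f(-3))/(4*3 + 7))*(-12 + 6) = ((4 + (½)/(-3))/(4*3 + 7))*(-12 + 6) = ((4 + (½)*(-⅓))/(12 + 7))*(-6) = ((4 - ⅙)/19)*(-6) = ((23/6)*(1/19))*(-6) = (23/114)*(-6) = -23/19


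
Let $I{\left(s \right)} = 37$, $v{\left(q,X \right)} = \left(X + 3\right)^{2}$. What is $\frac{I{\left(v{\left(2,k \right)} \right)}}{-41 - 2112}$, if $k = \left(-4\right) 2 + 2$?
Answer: $- \frac{37}{2153} \approx -0.017185$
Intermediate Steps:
$k = -6$ ($k = -8 + 2 = -6$)
$v{\left(q,X \right)} = \left(3 + X\right)^{2}$
$\frac{I{\left(v{\left(2,k \right)} \right)}}{-41 - 2112} = \frac{37}{-41 - 2112} = \frac{37}{-2153} = 37 \left(- \frac{1}{2153}\right) = - \frac{37}{2153}$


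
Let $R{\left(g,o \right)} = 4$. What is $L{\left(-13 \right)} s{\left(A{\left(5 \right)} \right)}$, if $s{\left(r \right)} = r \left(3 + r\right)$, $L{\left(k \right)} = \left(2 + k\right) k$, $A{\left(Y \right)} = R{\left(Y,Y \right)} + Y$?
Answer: $15444$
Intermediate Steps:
$A{\left(Y \right)} = 4 + Y$
$L{\left(k \right)} = k \left(2 + k\right)$
$L{\left(-13 \right)} s{\left(A{\left(5 \right)} \right)} = - 13 \left(2 - 13\right) \left(4 + 5\right) \left(3 + \left(4 + 5\right)\right) = \left(-13\right) \left(-11\right) 9 \left(3 + 9\right) = 143 \cdot 9 \cdot 12 = 143 \cdot 108 = 15444$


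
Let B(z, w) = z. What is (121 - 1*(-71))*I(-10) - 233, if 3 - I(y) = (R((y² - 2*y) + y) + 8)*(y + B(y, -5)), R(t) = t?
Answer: 453463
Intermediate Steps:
I(y) = 3 - 2*y*(8 + y² - y) (I(y) = 3 - (((y² - 2*y) + y) + 8)*(y + y) = 3 - ((y² - y) + 8)*2*y = 3 - (8 + y² - y)*2*y = 3 - 2*y*(8 + y² - y))
(121 - 1*(-71))*I(-10) - 233 = (121 - 1*(-71))*(3 - 16*(-10) + 2*(-10)²*(1 - 1*(-10))) - 233 = (121 + 71)*(3 + 160 + 2*100*(1 + 10)) - 233 = 192*(3 + 160 + 2*100*11) - 233 = 192*(3 + 160 + 2200) - 233 = 192*2363 - 233 = 453696 - 233 = 453463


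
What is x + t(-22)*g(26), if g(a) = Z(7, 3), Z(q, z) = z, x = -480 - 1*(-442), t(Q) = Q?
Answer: -104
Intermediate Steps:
x = -38 (x = -480 + 442 = -38)
g(a) = 3
x + t(-22)*g(26) = -38 - 22*3 = -38 - 66 = -104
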